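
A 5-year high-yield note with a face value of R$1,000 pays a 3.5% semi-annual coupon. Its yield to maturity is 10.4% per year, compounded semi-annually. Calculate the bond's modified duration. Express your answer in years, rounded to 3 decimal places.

Periodic yield y = 0.052. First find Macaulay duration:
  t   CF        PV=CF/(1+0.052)^t    t·PV
  1        17.50        16.6350        16.6350
  2        17.50        15.8127        31.6254
  3        17.50        15.0311        45.0933
  4        17.50        14.2881        57.1525
  5        17.50        13.5819        67.9093
  6        17.50        12.9105        77.4631
  7        17.50        12.2724        85.9065
  8        17.50        11.6657        93.3259
  9        17.50        11.0891        99.8019
  10    1,017.50       612.8822     6,128.8222
  Σ                    736.1687     6,703.7351
P = 736.1687; Macaulay duration = 6,703.7351 / 736.1687 = 9.10625 half-year periods = 4.55312 years.
Modified duration = D_Mac / (1 + y) = 4.55312 / 1.052 = 4.32806 years.

4.328 years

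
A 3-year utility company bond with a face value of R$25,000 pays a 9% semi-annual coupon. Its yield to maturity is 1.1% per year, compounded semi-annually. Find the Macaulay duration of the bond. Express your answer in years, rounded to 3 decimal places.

2.730 years

Periodic yield y = 0.0055. Discount each cash flow and weight by its period:
  t   CF        PV=CF/(1+0.0055)^t    t·PV
  1     1,125.00     1,118.8463     1,118.8463
  2     1,125.00     1,112.7264     2,225.4527
  3     1,125.00     1,106.6398     3,319.9195
  4     1,125.00     1,100.5866     4,402.3464
  5     1,125.00     1,094.5665     5,472.8324
  6    26,125.00    25,279.2305   151,675.3829
  Σ                 30,812.5961   168,214.7803
Price P = Σ PV = 30,812.5961.
Macaulay duration = Σ(t·PV) / P = 168,214.7803 / 30,812.5961 = 5.45929 half-year periods.
In years: 5.45929 / 2 = 2.72964 years.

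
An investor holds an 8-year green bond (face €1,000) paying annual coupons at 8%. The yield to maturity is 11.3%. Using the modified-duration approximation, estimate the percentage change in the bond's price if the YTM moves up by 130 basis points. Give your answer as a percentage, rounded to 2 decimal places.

-7.03%

Periodic yield y = 0.113. Modified duration first:
  t   CF        PV=CF/(1+0.113)^t    t·PV
  1        80.00        71.8778        71.8778
  2        80.00        64.5802       129.1605
  3        80.00        58.0236       174.0707
  4        80.00        52.1326       208.5304
  5        80.00        46.8397       234.1985
  6        80.00        42.0842       252.5052
  7        80.00        37.8115       264.6805
  8     1,080.00       458.6300     3,669.0398
  Σ                    831.9796     5,004.0634
P = 831.9796; D_Mac = 6.01465 yrs; D_mod = 6.01465/(1+0.113) = 5.40400 yrs.
ΔP/P ≈ -D_mod · Δy = -5.40400 × (+0.013) = -0.070252 = -7.0252%.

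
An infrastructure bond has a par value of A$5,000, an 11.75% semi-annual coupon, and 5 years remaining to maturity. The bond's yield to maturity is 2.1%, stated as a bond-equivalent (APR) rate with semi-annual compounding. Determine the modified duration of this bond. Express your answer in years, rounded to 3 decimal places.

Periodic yield y = 0.0105. First find Macaulay duration:
  t   CF        PV=CF/(1+0.0105)^t    t·PV
  1       293.75       290.6977       290.6977
  2       293.75       287.6771       575.3541
  3       293.75       284.6878       854.0635
  4       293.75       281.7297     1,126.9187
  5       293.75       278.8023     1,394.0113
  6       293.75       275.9053     1,655.4315
  7       293.75       273.0383     1,911.2684
  8       293.75       270.2012     2,161.6099
  9       293.75       267.3936     2,406.5424
  10    5,293.75     4,768.7027    47,687.0272
  Σ                  7,278.8357    60,062.9248
P = 7,278.8357; Macaulay duration = 60,062.9248 / 7,278.8357 = 8.25172 half-year periods = 4.12586 years.
Modified duration = D_Mac / (1 + y) = 4.12586 / 1.0105 = 4.08299 years.

4.083 years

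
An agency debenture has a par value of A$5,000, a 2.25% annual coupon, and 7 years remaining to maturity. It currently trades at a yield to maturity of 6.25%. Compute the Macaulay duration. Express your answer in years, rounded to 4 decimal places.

6.4817 years

Periodic yield y = 0.0625. Discount each cash flow and weight by its year:
  t   CF        PV=CF/(1+0.0625)^t    t·PV
  1       112.50       105.8824       105.8824
  2       112.50        99.6540       199.3080
  3       112.50        93.7920       281.3759
  4       112.50        88.2748       353.0992
  5       112.50        83.0822       415.4108
  6       112.50        78.1950       469.1699
  7     5,112.50     3,344.4965    23,411.4757
  Σ                  3,893.3768    25,235.7219
Price P = Σ PV = 3,893.3768.
Macaulay duration = Σ(t·PV) / P = 25,235.7219 / 3,893.3768 = 6.48171 years.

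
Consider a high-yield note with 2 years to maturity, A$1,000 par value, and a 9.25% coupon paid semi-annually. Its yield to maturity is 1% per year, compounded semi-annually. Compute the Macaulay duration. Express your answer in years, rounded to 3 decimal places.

Periodic yield y = 0.005. Discount each cash flow and weight by its period:
  t   CF        PV=CF/(1+0.005)^t    t·PV
  1        46.25        46.0199        46.0199
  2        46.25        45.7909        91.5819
  3        46.25        45.5631       136.6894
  4     1,046.25     1,025.5840     4,102.3359
  Σ                  1,162.9579     4,376.6271
Price P = Σ PV = 1,162.9579.
Macaulay duration = Σ(t·PV) / P = 4,376.6271 / 1,162.9579 = 3.76336 half-year periods.
In years: 3.76336 / 2 = 1.88168 years.

1.882 years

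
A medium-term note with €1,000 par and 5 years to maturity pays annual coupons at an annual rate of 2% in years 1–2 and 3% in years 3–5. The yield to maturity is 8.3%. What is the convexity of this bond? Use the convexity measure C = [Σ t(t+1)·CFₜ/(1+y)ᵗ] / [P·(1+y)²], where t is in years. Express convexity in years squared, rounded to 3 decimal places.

23.845

With y = 0.083:
  t   CF        PV=CF/(1+0.083)^t    t·PV        t(t+1)·PV
  1        20.00        18.4672        18.4672          36.9344
  2        20.00        17.0519        34.1038         102.3115
  3        30.00        23.6176        70.8528         283.4113
  4        30.00        21.8076        87.2303         436.1516
  5     1,030.00       691.3452     3,456.7259      20,740.3555
  Σ                    772.2895     3,667.3801      21,599.1643
P = 772.2895.
Convexity = Σ t(t+1)·PV / [P·(1+y)²] = 21,599.1643 / (772.2895 × 1.172889) = 23.84514.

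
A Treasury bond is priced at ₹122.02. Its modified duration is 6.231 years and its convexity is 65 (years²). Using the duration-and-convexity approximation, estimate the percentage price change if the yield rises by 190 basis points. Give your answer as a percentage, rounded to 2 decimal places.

Duration effect: -D_mod·Δy = -6.231 × (+0.019) = -0.118389
Convexity effect: ½·C·(Δy)² = 0.5 × 65 × (0.019)² = +0.0117325
ΔP/P ≈ -0.118389 + 0.0117325 = -0.1066565
= -10.66565%.

-10.67%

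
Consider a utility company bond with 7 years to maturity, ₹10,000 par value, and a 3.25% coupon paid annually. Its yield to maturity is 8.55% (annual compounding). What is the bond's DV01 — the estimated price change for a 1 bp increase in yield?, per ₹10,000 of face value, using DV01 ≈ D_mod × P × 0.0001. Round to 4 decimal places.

Periodic yield y = 0.0855.
  t   CF        PV=CF/(1+0.0855)^t    t·PV
  1       325.00       299.4012       299.4012
  2       325.00       275.8187       551.6374
  3       325.00       254.0937       762.2811
  4       325.00       234.0799       936.3194
  5       325.00       215.6424     1,078.2122
  6       325.00       198.6572     1,191.9434
  7    10,325.00     5,814.0835    40,698.5846
  Σ                  7,291.7766    45,518.3793
P = 7,291.7766; D_Mac = 6.24243 yrs; D_mod = 5.75074 yrs.
DV01 ≈ 5.75074 × 7,291.7766 × 0.0001 = 4.193310.

₹4.1933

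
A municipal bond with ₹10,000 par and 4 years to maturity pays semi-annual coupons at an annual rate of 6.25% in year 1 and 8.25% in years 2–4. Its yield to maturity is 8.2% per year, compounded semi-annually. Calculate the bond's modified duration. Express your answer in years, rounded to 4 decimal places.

3.4008 years

Periodic yield y = 0.041. First find Macaulay duration:
  t   CF        PV=CF/(1+0.041)^t    t·PV
  1       312.50       300.1921       300.1921
  2       312.50       288.3690       576.7380
  3       412.50       365.6552     1,096.9656
  4       412.50       351.2538     1,405.0152
  5       412.50       337.4196     1,687.0980
  6       412.50       324.1303     1,944.7816
  7       412.50       311.3643     2,179.5503
  8    10,412.50     7,550.0387    60,400.3097
  Σ                  9,828.4230    69,590.6504
P = 9,828.4230; Macaulay duration = 69,590.6504 / 9,828.4230 = 7.08055 half-year periods = 3.54028 years.
Modified duration = D_Mac / (1 + y) = 3.54028 / 1.041 = 3.40084 years.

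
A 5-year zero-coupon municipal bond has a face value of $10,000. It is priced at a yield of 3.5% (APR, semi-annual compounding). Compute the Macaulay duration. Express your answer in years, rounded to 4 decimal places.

A zero-coupon bond has a single cash flow at maturity, so its Macaulay duration equals its maturity: 5 years.
(Equivalently: 10 semi-annual periods ÷ 2 = 5 years.)

5.0000 years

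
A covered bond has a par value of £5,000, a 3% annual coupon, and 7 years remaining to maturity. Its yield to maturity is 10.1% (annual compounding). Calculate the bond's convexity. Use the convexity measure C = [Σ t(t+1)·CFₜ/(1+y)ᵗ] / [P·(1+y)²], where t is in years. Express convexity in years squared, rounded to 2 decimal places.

With y = 0.101:
  t   CF        PV=CF/(1+0.101)^t    t·PV        t(t+1)·PV
  1       150.00       136.2398       136.2398         272.4796
  2       150.00       123.7419       247.4837         742.4511
  3       150.00       112.3904       337.1713       1,348.6851
  4       150.00       102.0803       408.3212       2,041.6062
  5       150.00        92.7160       463.5800       2,781.4799
  6       150.00        84.2107       505.2643       3,536.8500
  7     5,150.00     2,626.0077    18,382.0539     147,056.4316
  Σ                  3,277.3868    20,480.1142     157,779.9833
P = 3,277.3868.
Convexity = Σ t(t+1)·PV / [P·(1+y)²] = 157,779.9833 / (3,277.3868 × 1.212201) = 39.71454.

39.71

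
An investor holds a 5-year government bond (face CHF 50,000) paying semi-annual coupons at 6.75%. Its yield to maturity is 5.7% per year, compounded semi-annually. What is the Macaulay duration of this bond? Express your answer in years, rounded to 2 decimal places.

Periodic yield y = 0.0285. Discount each cash flow and weight by its period:
  t   CF        PV=CF/(1+0.0285)^t    t·PV
  1     1,687.50     1,640.7389     1,640.7389
  2     1,687.50     1,595.2736     3,190.5473
  3     1,687.50     1,551.0682     4,653.2046
  4     1,687.50     1,508.0877     6,032.3508
  5     1,687.50     1,466.2982     7,331.4910
  6     1,687.50     1,425.6667     8,554.0002
  7     1,687.50     1,386.1611     9,703.1278
  8     1,687.50     1,347.7502    10,782.0018
  9     1,687.50     1,310.4037    11,793.6335
  10   51,687.50    39,024.9690   390,249.6899
  Σ                 52,256.4174   453,930.7857
Price P = Σ PV = 52,256.4174.
Macaulay duration = Σ(t·PV) / P = 453,930.7857 / 52,256.4174 = 8.68660 half-year periods.
In years: 8.68660 / 2 = 4.34330 years.

4.34 years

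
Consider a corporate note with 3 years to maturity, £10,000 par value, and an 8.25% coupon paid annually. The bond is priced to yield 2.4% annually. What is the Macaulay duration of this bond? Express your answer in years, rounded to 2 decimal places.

Periodic yield y = 0.024. Discount each cash flow and weight by its year:
  t   CF        PV=CF/(1+0.024)^t    t·PV
  1       825.00       805.6641       805.6641
  2       825.00       786.7813     1,573.5626
  3    10,825.00    10,081.5669    30,244.7006
  Σ                 11,674.0122    32,623.9273
Price P = Σ PV = 11,674.0122.
Macaulay duration = Σ(t·PV) / P = 32,623.9273 / 11,674.0122 = 2.79458 years.

2.79 years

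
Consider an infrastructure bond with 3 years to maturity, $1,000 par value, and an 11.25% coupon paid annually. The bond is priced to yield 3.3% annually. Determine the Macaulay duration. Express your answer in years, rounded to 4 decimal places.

2.7358 years

Periodic yield y = 0.033. Discount each cash flow and weight by its year:
  t   CF        PV=CF/(1+0.033)^t    t·PV
  1       112.50       108.9061       108.9061
  2       112.50       105.4270       210.8540
  3     1,112.50     1,009.2507     3,027.7521
  Σ                  1,223.5838     3,347.5122
Price P = Σ PV = 1,223.5838.
Macaulay duration = Σ(t·PV) / P = 3,347.5122 / 1,223.5838 = 2.73583 years.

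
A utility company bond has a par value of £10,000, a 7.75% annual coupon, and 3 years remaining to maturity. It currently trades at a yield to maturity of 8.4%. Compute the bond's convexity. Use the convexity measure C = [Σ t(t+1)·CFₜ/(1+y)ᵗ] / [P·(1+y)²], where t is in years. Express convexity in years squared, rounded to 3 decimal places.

With y = 0.084:
  t   CF        PV=CF/(1+0.084)^t    t·PV        t(t+1)·PV
  1       775.00       714.9446       714.9446       1,429.8893
  2       775.00       659.5430     1,319.0861       3,957.2582
  3    10,775.00     8,459.2027    25,377.6081     101,510.4325
  Σ                  9,833.6904    27,411.6389     106,897.5800
P = 9,833.6904.
Convexity = Σ t(t+1)·PV / [P·(1+y)²] = 106,897.5800 / (9,833.6904 × 1.175056) = 9.25109.

9.251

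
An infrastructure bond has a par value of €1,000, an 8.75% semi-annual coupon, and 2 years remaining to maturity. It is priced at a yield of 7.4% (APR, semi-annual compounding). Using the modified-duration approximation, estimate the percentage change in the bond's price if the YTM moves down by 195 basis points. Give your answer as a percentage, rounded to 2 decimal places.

Periodic yield y = 0.037. Modified duration first:
  t   CF        PV=CF/(1+0.037)^t    t·PV
  1        43.75        42.1890        42.1890
  2        43.75        40.6837        81.3674
  3        43.75        39.2321       117.6964
  4     1,043.75       902.5712     3,610.2847
  Σ                  1,024.6760     3,851.5375
P = 1,024.6760; D_Mac = 3.75879 half-year periods = 1.87939 yrs; D_mod = 1.87939/(1+0.037) = 1.81234 yrs.
ΔP/P ≈ -D_mod · Δy = -1.81234 × (-0.0195) = +0.035341 = +3.5341%.

+3.53%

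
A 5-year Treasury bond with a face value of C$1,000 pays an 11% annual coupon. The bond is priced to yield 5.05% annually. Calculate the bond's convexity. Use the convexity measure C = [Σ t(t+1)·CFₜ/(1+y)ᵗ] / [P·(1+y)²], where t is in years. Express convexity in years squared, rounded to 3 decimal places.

21.466

With y = 0.0505:
  t   CF        PV=CF/(1+0.0505)^t    t·PV        t(t+1)·PV
  1       110.00       104.7120       104.7120         209.4241
  2       110.00        99.6783       199.3566         598.0697
  3       110.00        94.8865       284.6596       1,138.6382
  4       110.00        90.3251       361.3004       1,806.5020
  5     1,110.00       867.6463     4,338.2313      26,029.3876
  Σ                  1,257.2482     5,288.2598      29,782.0216
P = 1,257.2482.
Convexity = Σ t(t+1)·PV / [P·(1+y)²] = 29,782.0216 / (1,257.2482 × 1.103550) = 21.46550.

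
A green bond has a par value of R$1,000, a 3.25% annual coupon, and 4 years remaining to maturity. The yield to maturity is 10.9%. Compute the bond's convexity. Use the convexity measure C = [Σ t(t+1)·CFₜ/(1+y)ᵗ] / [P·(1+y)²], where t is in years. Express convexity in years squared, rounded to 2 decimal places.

With y = 0.109:
  t   CF        PV=CF/(1+0.109)^t    t·PV        t(t+1)·PV
  1        32.50        29.3057        29.3057          58.6114
  2        32.50        26.4253        52.8506         158.5519
  3        32.50        23.8281        71.4842         285.9367
  4     1,032.50       682.5962     2,730.3849      13,651.9243
  Σ                    762.1553     2,884.0254      14,155.0243
P = 762.1553.
Convexity = Σ t(t+1)·PV / [P·(1+y)²] = 14,155.0243 / (762.1553 × 1.229881) = 15.10094.

15.10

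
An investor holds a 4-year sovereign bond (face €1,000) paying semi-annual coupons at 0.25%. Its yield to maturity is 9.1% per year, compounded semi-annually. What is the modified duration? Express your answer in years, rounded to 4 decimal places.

Periodic yield y = 0.0455. First find Macaulay duration:
  t   CF        PV=CF/(1+0.0455)^t    t·PV
  1         1.25         1.1956         1.1956
  2         1.25         1.1436         2.2871
  3         1.25         1.0938         3.2814
  4         1.25         1.0462         4.1848
  5         1.25         1.0007         5.0033
  6         1.25         0.9571         5.7427
  7         1.25         0.9155         6.4083
  8     1,001.25       701.3749     5,610.9994
  Σ                    708.7273     5,639.1026
P = 708.7273; Macaulay duration = 5,639.1026 / 708.7273 = 7.95666 half-year periods = 3.97833 years.
Modified duration = D_Mac / (1 + y) = 3.97833 / 1.0455 = 3.80519 years.

3.8052 years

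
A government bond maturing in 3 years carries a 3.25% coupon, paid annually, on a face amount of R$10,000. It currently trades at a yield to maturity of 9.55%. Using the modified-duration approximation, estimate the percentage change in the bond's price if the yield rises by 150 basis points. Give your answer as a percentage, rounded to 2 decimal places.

-3.97%

Periodic yield y = 0.0955. Modified duration first:
  t   CF        PV=CF/(1+0.0955)^t    t·PV
  1       325.00       296.6682       296.6682
  2       325.00       270.8062       541.6124
  3    10,325.00     7,853.3131    23,559.9394
  Σ                  8,420.7875    24,398.2200
P = 8,420.7875; D_Mac = 2.89738 yrs; D_mod = 2.89738/(1+0.0955) = 2.64480 yrs.
ΔP/P ≈ -D_mod · Δy = -2.64480 × (+0.015) = -0.039672 = -3.9672%.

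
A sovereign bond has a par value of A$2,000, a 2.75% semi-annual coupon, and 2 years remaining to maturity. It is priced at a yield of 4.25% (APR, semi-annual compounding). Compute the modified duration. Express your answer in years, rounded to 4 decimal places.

Periodic yield y = 0.02125. First find Macaulay duration:
  t   CF        PV=CF/(1+0.02125)^t    t·PV
  1        27.50        26.9278        26.9278
  2        27.50        26.3675        52.7350
  3        27.50        25.8188        77.4565
  4     2,027.50     1,863.9428     7,455.7713
  Σ                  1,943.0569     7,612.8905
P = 1,943.0569; Macaulay duration = 7,612.8905 / 1,943.0569 = 3.91800 half-year periods = 1.95900 years.
Modified duration = D_Mac / (1 + y) = 1.95900 / 1.02125 = 1.91824 years.

1.9182 years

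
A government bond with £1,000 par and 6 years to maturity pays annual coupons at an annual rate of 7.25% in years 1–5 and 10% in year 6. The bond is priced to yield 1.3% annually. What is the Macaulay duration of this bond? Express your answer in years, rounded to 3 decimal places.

Periodic yield y = 0.013. Discount each cash flow and weight by its year:
  t   CF        PV=CF/(1+0.013)^t    t·PV
  1        72.50        71.5696        71.5696
  2        72.50        70.6511       141.3023
  3        72.50        69.7445       209.2334
  4        72.50        68.8494       275.3976
  5        72.50        67.9659       339.8293
  6     1,100.00     1,017.9724     6,107.8345
  Σ                  1,366.7529     7,145.1667
Price P = Σ PV = 1,366.7529.
Macaulay duration = Σ(t·PV) / P = 7,145.1667 / 1,366.7529 = 5.22784 years.

5.228 years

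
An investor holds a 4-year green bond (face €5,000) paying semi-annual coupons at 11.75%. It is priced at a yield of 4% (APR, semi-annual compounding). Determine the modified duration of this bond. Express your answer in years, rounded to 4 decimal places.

3.3294 years

Periodic yield y = 0.02. First find Macaulay duration:
  t   CF        PV=CF/(1+0.02)^t    t·PV
  1       293.75       287.9902       287.9902
  2       293.75       282.3433       564.6867
  3       293.75       276.8072       830.4216
  4       293.75       271.3796     1,085.5184
  5       293.75       266.0584     1,330.2921
  6       293.75       260.8416     1,565.0496
  7       293.75       255.7271     1,790.0894
  8     5,293.75     4,518.1647    36,145.3172
  Σ                  6,419.3120    43,599.3651
P = 6,419.3120; Macaulay duration = 43,599.3651 / 6,419.3120 = 6.79191 half-year periods = 3.39595 years.
Modified duration = D_Mac / (1 + y) = 3.39595 / 1.02 = 3.32937 years.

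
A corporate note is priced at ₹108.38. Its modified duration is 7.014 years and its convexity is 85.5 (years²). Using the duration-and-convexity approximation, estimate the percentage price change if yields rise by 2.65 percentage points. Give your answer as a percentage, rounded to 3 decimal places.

Duration effect: -D_mod·Δy = -7.014 × (+0.0265) = -0.185871
Convexity effect: ½·C·(Δy)² = 0.5 × 85.5 × (0.0265)² = +0.0300211875
ΔP/P ≈ -0.185871 + 0.0300211875 = -0.1558498125
= -15.58498125%.

-15.585%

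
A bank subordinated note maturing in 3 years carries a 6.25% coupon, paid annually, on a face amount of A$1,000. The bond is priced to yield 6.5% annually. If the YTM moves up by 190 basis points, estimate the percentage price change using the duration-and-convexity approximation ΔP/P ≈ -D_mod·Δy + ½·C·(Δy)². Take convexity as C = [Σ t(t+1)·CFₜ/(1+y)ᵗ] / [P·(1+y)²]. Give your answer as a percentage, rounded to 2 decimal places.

-4.87%

With y = 0.065:
  t   CF        PV=CF/(1+0.065)^t    t·PV        t(t+1)·PV
  1        62.50        58.6854        58.6854         117.3709
  2        62.50        55.1037       110.2074         330.6222
  3     1,062.50       879.5897     2,638.7690      10,555.0759
  Σ                    993.3788     2,807.6618      11,003.0690
P = 993.3788; D_Mac = 2.82638 yrs; D_mod = 2.65387 yrs; C = 9.76562.
Duration effect: -2.65387 × (+0.019) = -0.050424
Convexity effect: 0.5 × 9.76562 × (0.019)² = +0.0017627
ΔP/P ≈ -0.050424 + 0.0017627 = -0.048661 = -4.8661%.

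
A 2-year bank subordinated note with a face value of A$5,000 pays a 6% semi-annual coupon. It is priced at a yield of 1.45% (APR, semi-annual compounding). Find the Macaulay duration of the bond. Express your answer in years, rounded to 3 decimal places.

Periodic yield y = 0.00725. Discount each cash flow and weight by its period:
  t   CF        PV=CF/(1+0.00725)^t    t·PV
  1       150.00       148.9203       148.9203
  2       150.00       147.8484       295.6969
  3       150.00       146.7842       440.3527
  4     5,150.00     5,003.3182    20,013.2728
  Σ                  5,446.8712    20,898.2427
Price P = Σ PV = 5,446.8712.
Macaulay duration = Σ(t·PV) / P = 20,898.2427 / 5,446.8712 = 3.83674 half-year periods.
In years: 3.83674 / 2 = 1.91837 years.

1.918 years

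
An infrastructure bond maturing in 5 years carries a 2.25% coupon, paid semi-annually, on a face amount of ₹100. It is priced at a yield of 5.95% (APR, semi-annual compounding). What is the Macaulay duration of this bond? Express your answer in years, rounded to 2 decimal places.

4.73 years

Periodic yield y = 0.02975. Discount each cash flow and weight by its period:
  t   CF        PV=CF/(1+0.02975)^t    t·PV
  1        1.125         1.0925         1.0925
  2        1.125         1.0609         2.1219
  3        1.125         1.0303         3.0909
  4        1.125         1.0005         4.0021
  5        1.125         0.9716         4.8581
  6        1.125         0.9435         5.6613
  7        1.125         0.9163         6.4140
  8        1.125         0.8898         7.1185
  9        1.125         0.8641         7.7769
  10     101.125        75.4294       754.2938
  Σ                     84.1990       796.4298
Price P = Σ PV = 84.1990.
Macaulay duration = Σ(t·PV) / P = 796.4298 / 84.1990 = 9.45890 half-year periods.
In years: 9.45890 / 2 = 4.72945 years.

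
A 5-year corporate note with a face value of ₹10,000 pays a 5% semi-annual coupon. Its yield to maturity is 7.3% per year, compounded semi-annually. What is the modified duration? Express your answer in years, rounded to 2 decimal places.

4.30 years

Periodic yield y = 0.0365. First find Macaulay duration:
  t   CF        PV=CF/(1+0.0365)^t    t·PV
  1       250.00       241.1963       241.1963
  2       250.00       232.7027       465.4054
  3       250.00       224.5081       673.5244
  4       250.00       216.6022       866.4086
  5       250.00       208.9746     1,044.8729
  6       250.00       201.6156     1,209.6937
  7       250.00       194.5158     1,361.6105
  8       250.00       187.6660     1,501.3279
  9       250.00       181.0574     1,629.5165
  10   10,250.00     7,161.9420    71,619.4202
  Σ                  9,050.7807    80,612.9765
P = 9,050.7807; Macaulay duration = 80,612.9765 / 9,050.7807 = 8.90674 half-year periods = 4.45337 years.
Modified duration = D_Mac / (1 + y) = 4.45337 / 1.0365 = 4.29655 years.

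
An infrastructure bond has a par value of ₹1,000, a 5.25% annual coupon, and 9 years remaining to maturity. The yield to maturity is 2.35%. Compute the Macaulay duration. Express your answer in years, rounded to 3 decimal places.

7.580 years

Periodic yield y = 0.0235. Discount each cash flow and weight by its year:
  t   CF        PV=CF/(1+0.0235)^t    t·PV
  1        52.50        51.2946        51.2946
  2        52.50        50.1168       100.2337
  3        52.50        48.9661       146.8984
  4        52.50        47.8418       191.3674
  5        52.50        46.7434       233.7169
  6        52.50        45.6701       274.0208
  7        52.50        44.6215       312.3507
  8        52.50        43.5970       348.7759
  9     1,052.50       853.9481     7,685.5330
  Σ                  1,232.7995     9,344.1912
Price P = Σ PV = 1,232.7995.
Macaulay duration = Σ(t·PV) / P = 9,344.1912 / 1,232.7995 = 7.57965 years.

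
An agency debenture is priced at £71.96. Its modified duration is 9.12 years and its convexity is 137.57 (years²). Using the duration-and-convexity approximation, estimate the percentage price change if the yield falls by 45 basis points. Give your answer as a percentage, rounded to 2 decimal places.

Duration effect: -D_mod·Δy = -9.12 × (-0.0045) = +0.041040
Convexity effect: ½·C·(Δy)² = 0.5 × 137.57 × (-0.0045)² = +0.00139289625
ΔP/P ≈ +0.041040 + 0.00139289625 = +0.04243289625
= +4.243289625%.

+4.24%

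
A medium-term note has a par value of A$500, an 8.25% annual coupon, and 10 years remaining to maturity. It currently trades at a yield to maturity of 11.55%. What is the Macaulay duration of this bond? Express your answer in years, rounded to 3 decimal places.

6.844 years

Periodic yield y = 0.1155. Discount each cash flow and weight by its year:
  t   CF        PV=CF/(1+0.1155)^t    t·PV
  1        41.25        36.9789        36.9789
  2        41.25        33.1501        66.3002
  3        41.25        29.7177        89.1531
  4        41.25        26.6407       106.5628
  5        41.25        23.8823       119.4115
  6        41.25        21.4095       128.4570
  7        41.25        19.1927       134.3492
  8        41.25        17.2055       137.6440
  9        41.25        15.4240       138.8162
  10      541.25       181.4271     1,814.2710
  Σ                    405.0286     2,771.9440
Price P = Σ PV = 405.0286.
Macaulay duration = Σ(t·PV) / P = 2,771.9440 / 405.0286 = 6.84382 years.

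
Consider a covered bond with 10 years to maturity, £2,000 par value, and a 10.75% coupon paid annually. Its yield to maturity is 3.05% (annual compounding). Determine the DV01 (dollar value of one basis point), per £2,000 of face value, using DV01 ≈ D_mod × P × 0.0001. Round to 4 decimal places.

£2.3696

Periodic yield y = 0.0305.
  t   CF        PV=CF/(1+0.0305)^t    t·PV
  1       215.00       208.6366       208.6366
  2       215.00       202.4615       404.9230
  3       215.00       196.4692       589.4076
  4       215.00       190.6542       762.6170
  5       215.00       185.0114       925.0570
  6       215.00       179.5356     1,077.2134
  7       215.00       174.2218     1,219.5526
  8       215.00       169.0653     1,352.5224
  9       215.00       164.0614     1,476.5529
  10    2,215.00     1,640.1885    16,401.8853
  Σ                  3,310.3055    24,418.3677
P = 3,310.3055; D_Mac = 7.37647 yrs; D_mod = 7.15815 yrs.
DV01 ≈ 7.15815 × 3,310.3055 × 0.0001 = 2.369565.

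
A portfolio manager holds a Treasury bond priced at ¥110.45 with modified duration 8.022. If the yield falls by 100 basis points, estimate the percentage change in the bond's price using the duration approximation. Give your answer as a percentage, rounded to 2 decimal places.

+8.02%

Duration approximation: ΔP/P ≈ -D_mod · Δy = -8.022 × (-0.01) = +0.080220.
As a percentage: +8.0220%.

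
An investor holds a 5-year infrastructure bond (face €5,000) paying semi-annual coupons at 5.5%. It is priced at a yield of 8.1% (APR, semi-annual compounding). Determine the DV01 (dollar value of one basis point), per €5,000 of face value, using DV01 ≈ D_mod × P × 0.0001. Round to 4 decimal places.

Periodic yield y = 0.0405.
  t   CF        PV=CF/(1+0.0405)^t    t·PV
  1       137.50       132.1480       132.1480
  2       137.50       127.0043       254.0087
  3       137.50       122.0609       366.1826
  4       137.50       117.3098       469.2393
  5       137.50       112.7437       563.7185
  6       137.50       108.3553       650.1318
  7       137.50       104.1377       728.9641
  8       137.50       100.0843       800.6745
  9       137.50        96.1887       865.6981
  10    5,137.50     3,454.0688    34,540.6884
  Σ                  4,474.1016    39,371.4540
P = 4,474.1016; D_Mac = 8.79986 half-year periods = 4.39993 yrs; D_mod = 4.22867 yrs.
DV01 ≈ 4.22867 × 4,474.1016 × 0.0001 = 1.891949.

€1.8919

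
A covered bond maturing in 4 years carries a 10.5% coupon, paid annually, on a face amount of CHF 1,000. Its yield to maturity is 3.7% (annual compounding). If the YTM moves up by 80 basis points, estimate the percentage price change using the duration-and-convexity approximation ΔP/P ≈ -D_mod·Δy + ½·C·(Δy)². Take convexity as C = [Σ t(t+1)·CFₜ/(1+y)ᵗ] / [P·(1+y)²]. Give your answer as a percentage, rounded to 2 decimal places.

-2.67%

With y = 0.037:
  t   CF        PV=CF/(1+0.037)^t    t·PV        t(t+1)·PV
  1       105.00       101.2536       101.2536         202.5072
  2       105.00        97.6409       195.2818         585.8454
  3       105.00        94.1571       282.4713       1,129.8851
  4     1,105.00       955.5364     3,822.1457      19,110.7287
  Σ                  1,248.5880     4,401.1524      21,028.9665
P = 1,248.5880; D_Mac = 3.52490 yrs; D_mod = 3.39914 yrs; C = 15.66178.
Duration effect: -3.39914 × (+0.008) = -0.027193
Convexity effect: 0.5 × 15.66178 × (0.008)² = +0.0005012
ΔP/P ≈ -0.027193 + 0.0005012 = -0.026692 = -2.6692%.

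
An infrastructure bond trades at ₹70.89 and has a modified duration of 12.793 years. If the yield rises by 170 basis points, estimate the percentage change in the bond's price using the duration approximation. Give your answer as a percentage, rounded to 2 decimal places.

Duration approximation: ΔP/P ≈ -D_mod · Δy = -12.793 × (+0.017) = -0.217481.
As a percentage: -21.7481%.

-21.75%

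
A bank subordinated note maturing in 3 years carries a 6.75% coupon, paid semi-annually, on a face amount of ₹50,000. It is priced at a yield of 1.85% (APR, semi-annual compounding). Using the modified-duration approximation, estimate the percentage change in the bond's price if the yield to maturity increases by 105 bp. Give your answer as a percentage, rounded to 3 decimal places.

-2.895%

Periodic yield y = 0.00925. Modified duration first:
  t   CF        PV=CF/(1+0.00925)^t    t·PV
  1     1,687.50     1,672.0337     1,672.0337
  2     1,687.50     1,656.7091     3,313.4183
  3     1,687.50     1,641.5250     4,924.5751
  4     1,687.50     1,626.4801     6,505.9203
  5     1,687.50     1,611.5730     8,057.8652
  6    51,687.50    48,909.4724   293,456.8347
  Σ                 57,117.7934   317,930.6472
P = 57,117.7934; D_Mac = 5.56623 half-year periods = 2.78311 yrs; D_mod = 2.78311/(1+0.00925) = 2.75761 yrs.
ΔP/P ≈ -D_mod · Δy = -2.75761 × (+0.0105) = -0.028955 = -2.8955%.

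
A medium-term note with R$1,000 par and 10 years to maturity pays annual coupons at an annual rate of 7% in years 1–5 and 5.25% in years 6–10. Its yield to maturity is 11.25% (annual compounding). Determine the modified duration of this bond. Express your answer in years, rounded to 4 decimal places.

6.3415 years

Periodic yield y = 0.1125. First find Macaulay duration:
  t   CF        PV=CF/(1+0.1125)^t    t·PV
  1        70.00        62.9213        62.9213
  2        70.00        56.5585       113.1170
  3        70.00        50.8391       152.5173
  4        70.00        45.6981       182.7923
  5        70.00        41.0769       205.3846
  6        52.50        27.6923       166.1539
  7        52.50        24.8920       174.2437
  8        52.50        22.3748       178.9984
  9        52.50        20.1122       181.0096
  10    1,052.50       362.4281     3,624.2814
  Σ                    714.5934     5,041.4197
P = 714.5934; Macaulay duration = 5,041.4197 / 714.5934 = 7.05495 years.
Modified duration = D_Mac / (1 + y) = 7.05495 / 1.1125 = 6.34153 years.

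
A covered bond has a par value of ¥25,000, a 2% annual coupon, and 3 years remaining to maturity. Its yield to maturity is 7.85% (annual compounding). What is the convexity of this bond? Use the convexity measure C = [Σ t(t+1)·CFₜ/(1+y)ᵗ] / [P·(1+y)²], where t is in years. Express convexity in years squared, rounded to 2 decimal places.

With y = 0.0785:
  t   CF        PV=CF/(1+0.0785)^t    t·PV        t(t+1)·PV
  1       500.00       463.6069       463.6069         927.2137
  2       500.00       429.8626       859.7253       2,579.1759
  3    25,500.00    20,327.3017    60,981.9050     243,927.6199
  Σ                 21,220.7712    62,305.2371     247,434.0095
P = 21,220.7712.
Convexity = Σ t(t+1)·PV / [P·(1+y)²] = 247,434.0095 / (21,220.7712 × 1.163162) = 10.02439.

10.02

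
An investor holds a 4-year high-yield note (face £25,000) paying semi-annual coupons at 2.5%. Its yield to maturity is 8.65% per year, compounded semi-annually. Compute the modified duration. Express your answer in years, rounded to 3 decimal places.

3.648 years

Periodic yield y = 0.04325. First find Macaulay duration:
  t   CF        PV=CF/(1+0.04325)^t    t·PV
  1       312.50       299.5447       299.5447
  2       312.50       287.1265       574.2529
  3       312.50       275.2231       825.6692
  4       312.50       263.8132     1,055.2526
  5       312.50       252.8763     1,264.3813
  6       312.50       242.3928     1,454.3566
  7       312.50       232.3439     1,626.4073
  8    25,312.50    18,039.6411   144,317.1290
  Σ                 19,892.9614   151,416.9936
P = 19,892.9614; Macaulay duration = 151,416.9936 / 19,892.9614 = 7.61159 half-year periods = 3.80579 years.
Modified duration = D_Mac / (1 + y) = 3.80579 / 1.04325 = 3.64802 years.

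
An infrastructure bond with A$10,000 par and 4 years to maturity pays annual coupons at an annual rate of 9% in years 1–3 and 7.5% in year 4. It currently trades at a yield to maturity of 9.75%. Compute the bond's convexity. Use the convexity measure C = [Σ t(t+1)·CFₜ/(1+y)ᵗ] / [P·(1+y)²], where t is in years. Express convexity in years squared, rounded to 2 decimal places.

With y = 0.0975:
  t   CF        PV=CF/(1+0.0975)^t    t·PV        t(t+1)·PV
  1       900.00       820.0456       820.0456       1,640.0911
  2       900.00       747.1941     1,494.3883       4,483.1648
  3       900.00       680.8147     2,042.4441       8,169.7764
  4    10,750.00     7,409.5247    29,638.0987     148,190.4935
  Σ                  9,657.5791    33,994.9766     162,483.5257
P = 9,657.5791.
Convexity = Σ t(t+1)·PV / [P·(1+y)²] = 162,483.5257 / (9,657.5791 × 1.204506) = 13.96793.

13.97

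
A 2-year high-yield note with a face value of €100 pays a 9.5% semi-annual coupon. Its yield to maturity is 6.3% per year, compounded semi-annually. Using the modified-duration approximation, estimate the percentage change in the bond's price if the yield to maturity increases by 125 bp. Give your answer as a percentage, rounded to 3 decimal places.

-2.269%

Periodic yield y = 0.0315. Modified duration first:
  t   CF        PV=CF/(1+0.0315)^t    t·PV
  1         4.75         4.6049         4.6049
  2         4.75         4.4643         8.9286
  3         4.75         4.3280        12.9840
  4       104.75        92.5288       370.1153
  Σ                    105.9261       396.6329
P = 105.9261; D_Mac = 3.74443 half-year periods = 1.87222 yrs; D_mod = 1.87222/(1+0.0315) = 1.81504 yrs.
ΔP/P ≈ -D_mod · Δy = -1.81504 × (+0.0125) = -0.022688 = -2.2688%.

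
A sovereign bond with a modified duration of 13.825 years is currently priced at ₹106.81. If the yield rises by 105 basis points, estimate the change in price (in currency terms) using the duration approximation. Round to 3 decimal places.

-₹15.505

Duration approximation: ΔP/P ≈ -D_mod · Δy = -13.825 × (+0.0105) = -0.1451625.
ΔP ≈ 106.81 × (-0.1451625) = -15.504806625.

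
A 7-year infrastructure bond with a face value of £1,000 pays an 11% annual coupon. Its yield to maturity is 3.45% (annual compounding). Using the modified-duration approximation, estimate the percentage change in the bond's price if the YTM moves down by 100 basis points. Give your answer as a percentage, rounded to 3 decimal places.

Periodic yield y = 0.0345. Modified duration first:
  t   CF        PV=CF/(1+0.0345)^t    t·PV
  1       110.00       106.3316       106.3316
  2       110.00       102.7855       205.5709
  3       110.00        99.3576       298.0729
  4       110.00        96.0441       384.1764
  5       110.00        92.8411       464.2054
  6       110.00        89.7449       538.4693
  7     1,110.00       875.4060     6,127.8419
  Σ                  1,462.5107     8,124.6685
P = 1,462.5107; D_Mac = 5.55529 yrs; D_mod = 5.55529/(1+0.0345) = 5.37002 yrs.
ΔP/P ≈ -D_mod · Δy = -5.37002 × (-0.01) = +0.053700 = +5.3700%.

+5.370%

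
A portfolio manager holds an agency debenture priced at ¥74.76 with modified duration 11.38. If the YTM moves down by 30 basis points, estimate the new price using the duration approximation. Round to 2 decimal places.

¥77.31

Duration approximation: ΔP/P ≈ -D_mod · Δy = -11.38 × (-0.003) = +0.034140.
New price ≈ 74.76 × (1 + 0.034140) = 77.3123064.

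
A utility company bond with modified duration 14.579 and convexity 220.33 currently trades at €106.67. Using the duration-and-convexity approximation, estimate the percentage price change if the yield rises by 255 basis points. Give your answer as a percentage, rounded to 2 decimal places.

-30.01%

Duration effect: -D_mod·Δy = -14.579 × (+0.0255) = -0.3717645
Convexity effect: ½·C·(Δy)² = 0.5 × 220.33 × (0.0255)² = +0.07163479125
ΔP/P ≈ -0.3717645 + 0.07163479125 = -0.30012970875
= -30.012970875%.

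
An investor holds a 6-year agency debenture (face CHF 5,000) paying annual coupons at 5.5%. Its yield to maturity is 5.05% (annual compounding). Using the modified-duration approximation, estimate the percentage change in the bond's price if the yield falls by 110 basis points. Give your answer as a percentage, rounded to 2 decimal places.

Periodic yield y = 0.0505. Modified duration first:
  t   CF        PV=CF/(1+0.0505)^t    t·PV
  1       275.00       261.7801       261.7801
  2       275.00       249.1957       498.3914
  3       275.00       237.2163       711.6489
  4       275.00       225.8128       903.2510
  5       275.00       214.9574     1,074.7870
  6     5,275.00     3,925.0584    23,550.3504
  Σ                  5,114.0207    27,000.2089
P = 5,114.0207; D_Mac = 5.27964 yrs; D_mod = 5.27964/(1+0.0505) = 5.02584 yrs.
ΔP/P ≈ -D_mod · Δy = -5.02584 × (-0.011) = +0.055284 = +5.5284%.

+5.53%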